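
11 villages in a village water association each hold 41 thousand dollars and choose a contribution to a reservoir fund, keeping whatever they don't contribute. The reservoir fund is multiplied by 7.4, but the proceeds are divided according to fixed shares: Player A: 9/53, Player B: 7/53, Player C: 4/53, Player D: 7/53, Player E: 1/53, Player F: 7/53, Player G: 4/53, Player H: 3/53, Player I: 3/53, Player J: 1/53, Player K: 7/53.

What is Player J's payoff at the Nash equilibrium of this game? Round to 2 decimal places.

Player j's private return per contributed unit is 7.4 × (j's share). Contributing is weakly dominant for j when that share is at least 1/7.4 = 0.1351, and contributing 0 is dominant otherwise.
Player A alone (share 9/53) is above the threshold, contributing 41; the remaining 10 contribute 0. Total contributed: 41.
Player J keeps 41 and receives 7.4 × 41 × 1/53 = 5.72 from the reservoir fund, for a payoff of 46.72.

46.72 thousand dollars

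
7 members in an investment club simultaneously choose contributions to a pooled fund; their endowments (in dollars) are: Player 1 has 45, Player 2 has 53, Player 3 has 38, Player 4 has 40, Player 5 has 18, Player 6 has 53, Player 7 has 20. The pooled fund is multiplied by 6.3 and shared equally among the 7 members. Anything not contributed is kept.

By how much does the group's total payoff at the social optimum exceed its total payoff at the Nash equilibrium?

1415.10 dollars

The private return per contributed unit is 6.3/7 = 0.9000 < 1 for every player regardless of endowment, so the Nash equilibrium is zero contribution and the group total is Σ E_j = 45 + 53 + 38 + 40 + 18 + 53 + 20 = 267.
Each contributed unit returns 6.300 to the group, so the social optimum is full contribution by everyone: group total = 6.300 × 267 = 1682.10.
Efficiency loss = (6.300 − 1) × 267 = 1415.10.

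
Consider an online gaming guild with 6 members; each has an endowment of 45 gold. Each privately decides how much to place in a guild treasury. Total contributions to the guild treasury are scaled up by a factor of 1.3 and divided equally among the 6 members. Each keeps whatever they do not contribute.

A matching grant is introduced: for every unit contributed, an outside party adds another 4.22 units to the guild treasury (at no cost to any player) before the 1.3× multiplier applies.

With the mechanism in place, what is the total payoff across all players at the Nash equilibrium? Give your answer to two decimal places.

1832.22 gold

With the mechanism, a contributed unit returns 1.3 × 5.22 / 6 = 1.1310 per unit of net cost to the contributor — now above 1 — so contributing fully is weakly dominant for every player.
So the Nash equilibrium is full contribution by all 6; the group earns 1.3 × 5.22 × 270 = 1832.22.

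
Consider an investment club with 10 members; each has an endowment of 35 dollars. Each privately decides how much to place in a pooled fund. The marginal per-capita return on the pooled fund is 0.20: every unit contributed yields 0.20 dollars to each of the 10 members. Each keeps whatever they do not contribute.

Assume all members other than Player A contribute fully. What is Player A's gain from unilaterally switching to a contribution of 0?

Switching from a contribution of 35 to 0 lets Player A keep an extra 35 dollars, but lowers the pooled fund by 35, which costs Player A their own share of that drop: 0.20 × 35 = 7.00.
Net gain = 35 − 7.00 = 28.00. The private return per contributed unit (0.20) is below 1, so free-riding is indeed the best response regardless of what the others do.

28.00 dollars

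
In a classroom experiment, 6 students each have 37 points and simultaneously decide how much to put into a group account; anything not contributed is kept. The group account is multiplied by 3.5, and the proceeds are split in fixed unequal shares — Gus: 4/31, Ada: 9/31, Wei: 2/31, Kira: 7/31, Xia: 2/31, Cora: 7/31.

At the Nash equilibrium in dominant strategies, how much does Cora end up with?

Each unit j contributes comes back to j as 3.5 × (j's share), so j prefers to contribute only if that share exceeds 1/3.5 = 0.2857; otherwise keeping the unit dominates.
Only Ada (9/31) clears that bar, contributing 37; the remaining 5 contribute 0. Total contributed: 37.
Cora keeps 37 and receives 3.5 × 37 × 7/31 = 29.24 from the group account, for a payoff of 66.24.

66.24 points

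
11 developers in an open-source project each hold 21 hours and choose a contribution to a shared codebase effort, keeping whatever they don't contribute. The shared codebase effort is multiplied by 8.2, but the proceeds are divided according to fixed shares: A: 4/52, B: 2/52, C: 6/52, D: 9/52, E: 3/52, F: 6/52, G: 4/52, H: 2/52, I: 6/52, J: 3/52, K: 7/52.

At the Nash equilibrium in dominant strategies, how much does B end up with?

Player j's private return per contributed unit is 8.2 × (j's share). Contributing is weakly dominant for j when that share is at least 1/8.2 = 0.1220, and contributing 0 is dominant otherwise.
The shares above 0.1220 belong to D and K, contributing 21 each; the remaining 9 contribute 0. Total contributed: 42.
B keeps 21 and receives 8.2 × 42 × 2/52 = 13.25 from the shared codebase effort, for a payoff of 34.25.

34.25 hours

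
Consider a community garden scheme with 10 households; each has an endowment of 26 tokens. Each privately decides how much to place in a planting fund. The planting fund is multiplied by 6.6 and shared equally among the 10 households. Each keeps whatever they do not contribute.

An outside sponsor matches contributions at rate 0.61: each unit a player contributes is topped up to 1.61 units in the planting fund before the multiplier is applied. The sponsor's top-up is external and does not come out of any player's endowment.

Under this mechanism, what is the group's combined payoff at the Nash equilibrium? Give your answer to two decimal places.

2762.76 tokens

The effective private return per unit is now 6.6 × 1.61 / 10 = 1.0626 > 1, so every player's dominant strategy flips to full contribution.
So the Nash equilibrium is full contribution by all 10; the group earns 6.6 × 1.61 × 260 = 2762.76.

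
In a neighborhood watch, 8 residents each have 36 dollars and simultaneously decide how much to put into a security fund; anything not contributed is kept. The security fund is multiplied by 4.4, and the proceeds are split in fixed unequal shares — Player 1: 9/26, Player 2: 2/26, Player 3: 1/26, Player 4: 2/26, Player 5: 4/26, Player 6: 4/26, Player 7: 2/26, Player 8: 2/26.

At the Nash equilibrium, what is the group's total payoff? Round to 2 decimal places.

For player j, contributing a unit is worthwhile iff 4.4 × (j's share) ≥ 1, i.e. iff j's share is at least 0.2273.
The only share above 0.2273 is Player 1's 9/26, contributing 36; the remaining 7 contribute 0. Total contributed: 36.
The security fund pays out 4.4 × 36 = 158.40 in total (split across the unequal shares, but the aggregate is all that matters for the group sum).
The 7 free-riders keep 36 each, adding 252. Group total = 252 + 158.40 = 410.40.

410.40 dollars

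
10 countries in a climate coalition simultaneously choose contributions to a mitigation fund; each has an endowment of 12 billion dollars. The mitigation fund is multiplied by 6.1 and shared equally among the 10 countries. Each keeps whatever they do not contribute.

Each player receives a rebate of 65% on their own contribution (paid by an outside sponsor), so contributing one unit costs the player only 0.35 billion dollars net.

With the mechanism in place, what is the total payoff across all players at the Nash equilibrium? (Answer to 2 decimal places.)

With the mechanism, a contributed unit returns (6.1/10) / 0.35 = 1.7429 per unit of net cost to the contributor — now above 1 — so contributing fully is weakly dominant for every player.
So the Nash equilibrium is full contribution by all 10; the group earns 10 × (12 × 0.65 + 6.1 × 12) = 810.00.

810.00 billion dollars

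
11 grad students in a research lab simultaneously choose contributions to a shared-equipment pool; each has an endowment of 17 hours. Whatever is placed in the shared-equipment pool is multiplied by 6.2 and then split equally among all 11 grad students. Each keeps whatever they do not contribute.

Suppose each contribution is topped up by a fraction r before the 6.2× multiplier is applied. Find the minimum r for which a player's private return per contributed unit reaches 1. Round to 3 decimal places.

0.774

With matching at rate r, one contributed unit becomes (1 + r) in the shared-equipment pool and returns 6.2 × (1 + r) / 11 to the contributor.
Setting this equal to 1: 1 + r = 11/6.2 = 1.7742.
So the minimum matching rate is r = 1.7742 − 1 = 0.774.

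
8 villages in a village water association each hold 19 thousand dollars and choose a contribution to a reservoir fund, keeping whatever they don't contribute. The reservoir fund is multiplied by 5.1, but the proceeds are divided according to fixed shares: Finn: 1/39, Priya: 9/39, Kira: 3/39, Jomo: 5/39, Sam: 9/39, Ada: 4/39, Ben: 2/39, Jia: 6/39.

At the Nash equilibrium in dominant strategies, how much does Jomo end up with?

A player with share s gets back 5.1·s per unit contributed, so full contribution is dominant for anyone with s > 1/5.1 = 0.1961 and zero contribution is dominant for anyone below.
Priya and Sam are above the threshold, contributing 19 each; the remaining 6 contribute 0. Total contributed: 38.
Jomo keeps 19 and receives 5.1 × 38 × 5/39 = 24.85 from the reservoir fund, for a payoff of 43.85.

43.85 thousand dollars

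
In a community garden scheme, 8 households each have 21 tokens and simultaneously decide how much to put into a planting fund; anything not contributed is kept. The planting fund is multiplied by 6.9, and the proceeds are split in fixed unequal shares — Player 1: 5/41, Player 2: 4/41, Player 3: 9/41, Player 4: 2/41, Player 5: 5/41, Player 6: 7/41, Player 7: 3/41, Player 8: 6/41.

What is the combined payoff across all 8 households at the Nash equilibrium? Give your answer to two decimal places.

A player with share s gets back 6.9·s per unit contributed, so full contribution is dominant for anyone with s > 1/6.9 = 0.1449 and zero contribution is dominant for anyone below.
Player 3, Player 6 and Player 8 clear that bar, contributing 21 each; the remaining 5 contribute 0. Total contributed: 63.
The planting fund pays out 6.9 × 63 = 434.70 in total (split across the unequal shares, but the aggregate is all that matters for the group sum).
The 5 free-riders keep 21 each, adding 105. Group total = 105 + 434.70 = 539.70.

539.70 tokens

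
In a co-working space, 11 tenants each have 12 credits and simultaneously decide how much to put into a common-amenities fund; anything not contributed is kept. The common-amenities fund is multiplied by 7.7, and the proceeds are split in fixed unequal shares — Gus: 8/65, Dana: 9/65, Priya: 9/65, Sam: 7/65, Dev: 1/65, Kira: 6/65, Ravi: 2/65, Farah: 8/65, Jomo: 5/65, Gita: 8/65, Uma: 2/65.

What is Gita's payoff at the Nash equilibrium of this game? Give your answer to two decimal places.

34.74 credits

Player j's private return per contributed unit is 7.7 × (j's share). Contributing is weakly dominant for j when that share is at least 1/7.7 = 0.1299, and contributing 0 is dominant otherwise.
The shares above 0.1299 belong to Dana and Priya, contributing 12 each; the remaining 9 contribute 0. Total contributed: 24.
Gita keeps 12 and receives 7.7 × 24 × 8/65 = 22.74 from the common-amenities fund, for a payoff of 34.74.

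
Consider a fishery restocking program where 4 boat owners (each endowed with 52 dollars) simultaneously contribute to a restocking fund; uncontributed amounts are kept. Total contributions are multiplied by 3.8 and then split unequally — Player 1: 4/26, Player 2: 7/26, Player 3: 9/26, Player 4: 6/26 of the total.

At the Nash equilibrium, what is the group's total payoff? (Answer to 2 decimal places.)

Player j's private return per contributed unit is 3.8 × (j's share). Contributing is weakly dominant for j when that share is at least 1/3.8 = 0.2632, and contributing 0 is dominant otherwise.
The shares above 0.2632 belong to Player 2 and Player 3, contributing 52 each; the remaining 2 contribute 0. Total contributed: 104.
The restocking fund pays out 3.8 × 104 = 395.20 in total (split across the unequal shares, but the aggregate is all that matters for the group sum).
The 2 free-riders keep 52 each, adding 104. Group total = 104 + 395.20 = 499.20.

499.20 dollars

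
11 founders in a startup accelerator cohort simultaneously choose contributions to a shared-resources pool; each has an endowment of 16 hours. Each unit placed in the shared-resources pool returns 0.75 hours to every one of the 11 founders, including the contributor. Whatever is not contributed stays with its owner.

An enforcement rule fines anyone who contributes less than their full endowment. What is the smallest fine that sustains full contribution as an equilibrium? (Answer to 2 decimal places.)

Given the others contribute fully, the best deviation is to contribute 0 (any partial contribution still incurs the fine and gives up units whose private return 0.75 is below 1).
Deviating from 16 to 0 saves 16 hours but forfeits the deviator's share of the drop in the shared-resources pool: 0.75 × 16 = 12.00.
So the deviation gain is 16 − 12.00 = 4.00, and the fine must be at least 4.00 hours to wipe it out.

4.00 hours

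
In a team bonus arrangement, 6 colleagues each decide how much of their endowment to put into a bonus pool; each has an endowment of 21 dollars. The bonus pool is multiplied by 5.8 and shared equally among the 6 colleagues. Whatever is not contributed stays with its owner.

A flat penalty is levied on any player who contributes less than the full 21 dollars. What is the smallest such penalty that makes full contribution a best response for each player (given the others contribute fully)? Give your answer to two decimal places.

Given the others contribute fully, the best deviation is to contribute 0 (any partial contribution still incurs the fine and gives up units whose private return 0.9667 is below 1).
Deviating from 21 to 0 saves 21 dollars but forfeits the deviator's share of the drop in the bonus pool: 5.8/6 × 21 = 20.30.
So the deviation gain is 21 − 20.30 = 0.70, and the fine must be at least 0.70 dollars to wipe it out.

0.70 dollars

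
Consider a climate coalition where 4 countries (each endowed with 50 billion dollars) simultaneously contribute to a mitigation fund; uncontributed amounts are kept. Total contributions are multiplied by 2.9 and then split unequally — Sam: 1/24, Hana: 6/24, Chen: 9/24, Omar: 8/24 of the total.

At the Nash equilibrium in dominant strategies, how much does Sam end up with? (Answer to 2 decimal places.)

56.04 billion dollars

For player j, contributing a unit is worthwhile iff 2.9 × (j's share) ≥ 1, i.e. iff j's share is at least 0.3448.
Only Chen (9/24) clears that bar, contributing 50; the remaining 3 contribute 0. Total contributed: 50.
Sam keeps 50 and receives 2.9 × 50 × 1/24 = 6.04 from the mitigation fund, for a payoff of 56.04.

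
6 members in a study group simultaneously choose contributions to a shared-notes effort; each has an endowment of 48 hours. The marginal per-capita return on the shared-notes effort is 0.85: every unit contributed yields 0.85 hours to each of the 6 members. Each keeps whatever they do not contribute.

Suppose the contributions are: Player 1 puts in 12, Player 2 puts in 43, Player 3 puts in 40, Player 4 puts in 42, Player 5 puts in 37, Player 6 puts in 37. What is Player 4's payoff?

185.35 hours

Total contributed: 12 + 43 + 40 + 42 + 37 + 37 = 211.
Each receives 0.85 × 211 = 179.35 from the shared-notes effort.
Player 4 keeps 48 − 42 = 6, so Player 4's payoff is 6 + 179.35 = 185.35.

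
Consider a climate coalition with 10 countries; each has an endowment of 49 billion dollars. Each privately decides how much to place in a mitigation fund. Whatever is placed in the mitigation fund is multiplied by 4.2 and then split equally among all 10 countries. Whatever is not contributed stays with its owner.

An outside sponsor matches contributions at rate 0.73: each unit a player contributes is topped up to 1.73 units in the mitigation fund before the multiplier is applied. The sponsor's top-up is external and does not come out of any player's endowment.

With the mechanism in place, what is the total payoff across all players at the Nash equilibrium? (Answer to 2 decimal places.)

With the mechanism, a contributed unit returns 4.2 × 1.73 / 10 = 0.7266 per unit of net cost — still below 1 — so contributing 0 remains dominant for every player.
At the Nash equilibrium no one contributes; group total payoff = 10 × 49 = 490.

490.00 billion dollars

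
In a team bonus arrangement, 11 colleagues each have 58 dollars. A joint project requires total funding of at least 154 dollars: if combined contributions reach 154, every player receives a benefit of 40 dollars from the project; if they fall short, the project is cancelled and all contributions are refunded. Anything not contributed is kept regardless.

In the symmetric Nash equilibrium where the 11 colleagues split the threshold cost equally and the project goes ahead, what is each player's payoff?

Equal share of the threshold: 154/11 = 14.
At this profile no one gains by cutting their contribution: any cut drops the total below 154, the project is cancelled, contributions are refunded, and the deviator ends with 58, which is less than 58 − 14 + 40 = 84. Contributing more than 14 just wastes the excess. So contributing exactly 14 is a best response.
Each player's payoff: 58 − 14 + 40 = 84.

84 dollars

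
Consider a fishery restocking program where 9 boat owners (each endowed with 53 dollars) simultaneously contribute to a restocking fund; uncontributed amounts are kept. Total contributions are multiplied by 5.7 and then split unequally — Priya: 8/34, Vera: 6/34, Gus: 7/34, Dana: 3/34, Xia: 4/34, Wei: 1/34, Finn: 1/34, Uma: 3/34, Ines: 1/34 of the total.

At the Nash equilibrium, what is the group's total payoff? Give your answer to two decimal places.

1224.30 dollars

Player j's private return per contributed unit is 5.7 × (j's share). Contributing is weakly dominant for j when that share is at least 1/5.7 = 0.1754, and contributing 0 is dominant otherwise.
Priya, Vera and Gus clear that bar, contributing 53 each; the remaining 6 contribute 0. Total contributed: 159.
The restocking fund pays out 5.7 × 159 = 906.30 in total (split across the unequal shares, but the aggregate is all that matters for the group sum).
The 6 free-riders keep 53 each, adding 318. Group total = 318 + 906.30 = 1224.30.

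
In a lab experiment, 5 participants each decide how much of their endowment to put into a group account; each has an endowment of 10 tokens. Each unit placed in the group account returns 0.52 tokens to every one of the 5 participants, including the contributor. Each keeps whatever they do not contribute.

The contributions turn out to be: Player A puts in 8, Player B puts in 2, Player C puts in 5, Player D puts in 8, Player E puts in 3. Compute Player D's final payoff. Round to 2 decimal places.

15.52 tokens

Total contributed: 8 + 2 + 5 + 8 + 3 = 26.
Each receives 0.52 × 26 = 13.52 from the group account.
Player D keeps 10 − 8 = 2, so Player D's payoff is 2 + 13.52 = 15.52.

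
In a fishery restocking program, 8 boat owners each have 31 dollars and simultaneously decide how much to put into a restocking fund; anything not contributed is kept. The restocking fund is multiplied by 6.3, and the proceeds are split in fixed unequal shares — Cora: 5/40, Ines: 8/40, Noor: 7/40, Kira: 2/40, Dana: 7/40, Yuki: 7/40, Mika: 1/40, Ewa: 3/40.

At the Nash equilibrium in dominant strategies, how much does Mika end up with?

50.53 dollars

A player with share s gets back 6.3·s per unit contributed, so full contribution is dominant for anyone with s > 1/6.3 = 0.1587 and zero contribution is dominant for anyone below.
Ines, Noor, Dana and Yuki are above the threshold, contributing 31 each; the remaining 4 contribute 0. Total contributed: 124.
Mika keeps 31 and receives 6.3 × 124 × 1/40 = 19.53 from the restocking fund, for a payoff of 50.53.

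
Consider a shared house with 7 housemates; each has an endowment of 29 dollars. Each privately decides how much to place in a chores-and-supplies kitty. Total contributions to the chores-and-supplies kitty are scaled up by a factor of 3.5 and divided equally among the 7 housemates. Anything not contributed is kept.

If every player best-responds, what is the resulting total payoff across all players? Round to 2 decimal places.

203.00 dollars

Each contributed unit returns 3.5/7 = 0.5000 to its contributor — below 1 — so contributing 0 is dominant for every player. At the Nash equilibrium everyone keeps their 29, and the group total is 7 × 29 = 203.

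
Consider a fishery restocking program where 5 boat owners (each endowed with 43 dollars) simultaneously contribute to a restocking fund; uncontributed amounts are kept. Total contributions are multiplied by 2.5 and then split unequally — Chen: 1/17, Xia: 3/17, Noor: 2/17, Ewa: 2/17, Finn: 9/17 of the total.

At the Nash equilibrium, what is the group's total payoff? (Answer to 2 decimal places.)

279.50 dollars

For player j, contributing a unit is worthwhile iff 2.5 × (j's share) ≥ 1, i.e. iff j's share is at least 0.4000.
Only Finn (9/17) clears that bar, contributing 43; the remaining 4 contribute 0. Total contributed: 43.
The restocking fund pays out 2.5 × 43 = 107.50 in total (split across the unequal shares, but the aggregate is all that matters for the group sum).
The 4 free-riders keep 43 each, adding 172. Group total = 172 + 107.50 = 279.50.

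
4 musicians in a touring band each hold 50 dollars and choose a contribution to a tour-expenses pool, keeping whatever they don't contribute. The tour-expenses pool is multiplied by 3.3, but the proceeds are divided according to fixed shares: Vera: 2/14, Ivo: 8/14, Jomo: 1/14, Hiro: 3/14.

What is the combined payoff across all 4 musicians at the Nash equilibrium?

Each unit j contributes comes back to j as 3.3 × (j's share), so j prefers to contribute only if that share exceeds 1/3.3 = 0.3030; otherwise keeping the unit dominates.
The only share above 0.3030 is Ivo's 8/14, contributing 50; the remaining 3 contribute 0. Total contributed: 50.
The tour-expenses pool pays out 3.3 × 50 = 165.00 in total (split across the unequal shares, but the aggregate is all that matters for the group sum).
The 3 free-riders keep 50 each, adding 150. Group total = 150 + 165.00 = 315.00.

315.00 dollars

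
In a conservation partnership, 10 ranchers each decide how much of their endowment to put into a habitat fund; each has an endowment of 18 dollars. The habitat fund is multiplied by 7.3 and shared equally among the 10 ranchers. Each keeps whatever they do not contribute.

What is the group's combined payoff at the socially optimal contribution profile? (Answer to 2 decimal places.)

Each contributed unit returns 7.300 to the group as a whole (0.7300 to each of 10 players), which exceeds 1, so the social optimum is full contribution: group total = 7.300 × 180 = 1314.00.

1314.00 dollars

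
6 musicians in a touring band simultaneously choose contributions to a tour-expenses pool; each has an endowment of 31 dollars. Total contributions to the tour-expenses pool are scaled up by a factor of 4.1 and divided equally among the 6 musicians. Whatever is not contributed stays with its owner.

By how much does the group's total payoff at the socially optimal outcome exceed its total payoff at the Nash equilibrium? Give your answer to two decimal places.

Each contributed unit returns 4.1/6 = 0.6833 to its contributor — below 1 — so contributing 0 is dominant for every player. At the Nash equilibrium everyone keeps their 31, and the group total is 6 × 31 = 186.
Each contributed unit returns 4.100 to the group as a whole (0.6833 to each of 6 players), which exceeds 1, so the social optimum is full contribution: group total = 4.100 × 186 = 762.60.
Efficiency loss = 762.60 − 186 = 576.60.

576.60 dollars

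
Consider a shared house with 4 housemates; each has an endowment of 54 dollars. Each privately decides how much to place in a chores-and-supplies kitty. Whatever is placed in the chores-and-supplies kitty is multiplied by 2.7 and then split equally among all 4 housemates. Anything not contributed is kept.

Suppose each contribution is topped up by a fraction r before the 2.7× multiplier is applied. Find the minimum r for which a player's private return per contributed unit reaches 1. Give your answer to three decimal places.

With matching at rate r, one contributed unit becomes (1 + r) in the chores-and-supplies kitty and returns 2.7 × (1 + r) / 4 to the contributor.
Setting this equal to 1: 1 + r = 4/2.7 = 1.4815.
So the minimum matching rate is r = 1.4815 − 1 = 0.481.

0.481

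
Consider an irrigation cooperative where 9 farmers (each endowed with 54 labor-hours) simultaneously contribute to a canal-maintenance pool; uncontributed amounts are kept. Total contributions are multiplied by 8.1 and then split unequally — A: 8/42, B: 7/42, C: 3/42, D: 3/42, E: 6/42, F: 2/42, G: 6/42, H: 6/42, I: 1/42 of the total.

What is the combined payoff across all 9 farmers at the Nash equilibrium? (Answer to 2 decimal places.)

2403.00 labor-hours

Each unit j contributes comes back to j as 8.1 × (j's share), so j prefers to contribute only if that share exceeds 1/8.1 = 0.1235; otherwise keeping the unit dominates.
The shares above 0.1235 belong to A, B, E, G and H, contributing 54 each; the remaining 4 contribute 0. Total contributed: 270.
The canal-maintenance pool pays out 8.1 × 270 = 2187.00 in total (split across the unequal shares, but the aggregate is all that matters for the group sum).
The 4 free-riders keep 54 each, adding 216. Group total = 216 + 2187.00 = 2403.00.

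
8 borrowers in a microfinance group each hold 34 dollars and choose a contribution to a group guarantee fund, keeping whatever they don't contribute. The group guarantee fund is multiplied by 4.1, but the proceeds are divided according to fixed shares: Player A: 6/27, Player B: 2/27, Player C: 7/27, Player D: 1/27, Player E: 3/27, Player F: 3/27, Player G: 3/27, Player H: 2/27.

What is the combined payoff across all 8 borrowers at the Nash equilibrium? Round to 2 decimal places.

Player j's private return per contributed unit is 4.1 × (j's share). Contributing is weakly dominant for j when that share is at least 1/4.1 = 0.2439, and contributing 0 is dominant otherwise.
The only share above 0.2439 is Player C's 7/27, contributing 34; the remaining 7 contribute 0. Total contributed: 34.
The group guarantee fund pays out 4.1 × 34 = 139.40 in total (split across the unequal shares, but the aggregate is all that matters for the group sum).
The 7 free-riders keep 34 each, adding 238. Group total = 238 + 139.40 = 377.40.

377.40 dollars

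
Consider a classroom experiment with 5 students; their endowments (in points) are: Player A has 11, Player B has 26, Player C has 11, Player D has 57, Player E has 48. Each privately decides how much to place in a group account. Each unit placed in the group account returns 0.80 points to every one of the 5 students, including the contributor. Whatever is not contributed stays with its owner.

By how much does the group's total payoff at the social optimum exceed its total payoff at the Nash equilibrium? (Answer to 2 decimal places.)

The private return per contributed unit is 0.80 < 1 for everyone, so the Nash equilibrium is zero contribution and the group total is Σ E_j = 11 + 26 + 11 + 57 + 48 = 153.
Each contributed unit returns 4.000 to the group, so the social optimum is full contribution by everyone: group total = 4.000 × 153 = 612.00.
Efficiency loss = (4.000 − 1) × 153 = 459.00.

459.00 points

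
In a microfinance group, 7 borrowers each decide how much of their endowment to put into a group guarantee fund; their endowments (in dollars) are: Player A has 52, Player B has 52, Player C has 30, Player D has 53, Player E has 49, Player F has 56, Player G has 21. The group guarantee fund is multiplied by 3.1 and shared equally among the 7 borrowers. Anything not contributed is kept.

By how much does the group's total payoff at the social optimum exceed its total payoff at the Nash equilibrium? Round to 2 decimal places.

657.30 dollars

The private return per contributed unit is 3.1/7 = 0.4429 < 1 for every player regardless of endowment, so the Nash equilibrium is zero contribution and the group total is Σ E_j = 52 + 52 + 30 + 53 + 49 + 56 + 21 = 313.
Each contributed unit returns 3.100 to the group, so the social optimum is full contribution by everyone: group total = 3.100 × 313 = 970.30.
Efficiency loss = (3.100 − 1) × 313 = 657.30.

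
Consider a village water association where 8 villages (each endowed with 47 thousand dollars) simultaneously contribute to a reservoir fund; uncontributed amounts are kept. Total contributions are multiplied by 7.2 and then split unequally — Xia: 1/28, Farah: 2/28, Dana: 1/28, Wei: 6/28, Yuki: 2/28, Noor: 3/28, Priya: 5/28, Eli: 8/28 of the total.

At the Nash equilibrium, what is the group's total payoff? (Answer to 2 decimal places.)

For player j, contributing a unit is worthwhile iff 7.2 × (j's share) ≥ 1, i.e. iff j's share is at least 0.1389.
Wei, Priya and Eli are above the threshold, contributing 47 each; the remaining 5 contribute 0. Total contributed: 141.
The reservoir fund pays out 7.2 × 141 = 1015.20 in total (split across the unequal shares, but the aggregate is all that matters for the group sum).
The 5 free-riders keep 47 each, adding 235. Group total = 235 + 1015.20 = 1250.20.

1250.20 thousand dollars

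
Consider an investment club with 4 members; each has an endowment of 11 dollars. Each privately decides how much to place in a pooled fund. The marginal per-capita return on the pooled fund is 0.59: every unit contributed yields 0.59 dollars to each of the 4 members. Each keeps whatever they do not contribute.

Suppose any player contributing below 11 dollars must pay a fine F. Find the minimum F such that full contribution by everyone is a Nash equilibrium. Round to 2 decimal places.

Given the others contribute fully, the best deviation is to contribute 0 (any partial contribution still incurs the fine and gives up units whose private return 0.59 is below 1).
Deviating from 11 to 0 saves 11 dollars but forfeits the deviator's share of the drop in the pooled fund: 0.59 × 11 = 6.49.
So the deviation gain is 11 − 6.49 = 4.51, and the fine must be at least 4.51 dollars to wipe it out.

4.51 dollars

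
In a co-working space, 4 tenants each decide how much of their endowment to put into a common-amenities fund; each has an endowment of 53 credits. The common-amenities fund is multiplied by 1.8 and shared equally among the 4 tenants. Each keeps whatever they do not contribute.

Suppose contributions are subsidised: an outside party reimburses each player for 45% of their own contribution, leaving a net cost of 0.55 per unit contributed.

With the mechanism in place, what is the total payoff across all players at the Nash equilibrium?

The effective private return is (1.8/4) / 0.55 = 0.8182, which is still under 1, so the mechanism doesn't change anyone's dominant strategy: zero contribution.
At the Nash equilibrium no one contributes; group total payoff = 4 × 53 = 212.

212.00 credits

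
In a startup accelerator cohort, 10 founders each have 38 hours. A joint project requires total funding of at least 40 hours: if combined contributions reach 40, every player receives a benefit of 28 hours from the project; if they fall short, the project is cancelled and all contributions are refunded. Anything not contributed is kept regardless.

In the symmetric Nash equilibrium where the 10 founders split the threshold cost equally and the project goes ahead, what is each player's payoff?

62 hours

Equal share of the threshold: 40/10 = 4.
At this profile no one gains by cutting their contribution: any cut drops the total below 40, the project is cancelled, contributions are refunded, and the deviator ends with 38, which is less than 38 − 4 + 28 = 62. Contributing more than 4 just wastes the excess. So contributing exactly 4 is a best response.
Each player's payoff: 38 − 4 + 28 = 62.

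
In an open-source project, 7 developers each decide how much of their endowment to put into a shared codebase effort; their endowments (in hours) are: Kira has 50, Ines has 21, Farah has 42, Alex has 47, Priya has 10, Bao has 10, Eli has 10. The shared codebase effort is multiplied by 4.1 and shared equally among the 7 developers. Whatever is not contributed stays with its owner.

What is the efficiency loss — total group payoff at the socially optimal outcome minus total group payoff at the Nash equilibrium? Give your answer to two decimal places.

589.00 hours

The private return per contributed unit is 4.1/7 = 0.5857 < 1 for every player regardless of endowment, so the Nash equilibrium is zero contribution and the group total is Σ E_j = 50 + 21 + 42 + 47 + 10 + 10 + 10 = 190.
Each contributed unit returns 4.100 to the group, so the social optimum is full contribution by everyone: group total = 4.100 × 190 = 779.00.
Efficiency loss = (4.100 − 1) × 190 = 589.00.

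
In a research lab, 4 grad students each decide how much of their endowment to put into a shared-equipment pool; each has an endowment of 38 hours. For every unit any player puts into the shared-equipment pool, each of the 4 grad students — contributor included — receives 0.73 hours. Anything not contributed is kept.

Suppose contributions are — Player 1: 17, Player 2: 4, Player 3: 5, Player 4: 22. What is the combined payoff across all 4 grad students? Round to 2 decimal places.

244.16 hours

Total contributed: 17 + 4 + 5 + 22 = 48; total kept: 4 × 38 − 48 = 104.
The shared-equipment pool pays out 0.73 × 4 × 48 = 140.16 in aggregate.
Group total = 104 + 140.16 = 244.16.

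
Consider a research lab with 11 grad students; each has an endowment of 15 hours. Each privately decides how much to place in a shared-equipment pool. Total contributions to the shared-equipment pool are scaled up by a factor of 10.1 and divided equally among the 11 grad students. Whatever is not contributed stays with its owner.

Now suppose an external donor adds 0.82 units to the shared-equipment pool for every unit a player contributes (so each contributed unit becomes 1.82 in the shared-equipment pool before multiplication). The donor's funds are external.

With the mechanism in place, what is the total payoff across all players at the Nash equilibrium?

3033.03 hours

The effective private return per unit is now 10.1 × 1.82 / 11 = 1.6711 > 1, so every player's dominant strategy flips to full contribution.
At the Nash equilibrium everyone contributes 15. Group total payoff = 10.1 × 1.82 × 165 = 3033.03.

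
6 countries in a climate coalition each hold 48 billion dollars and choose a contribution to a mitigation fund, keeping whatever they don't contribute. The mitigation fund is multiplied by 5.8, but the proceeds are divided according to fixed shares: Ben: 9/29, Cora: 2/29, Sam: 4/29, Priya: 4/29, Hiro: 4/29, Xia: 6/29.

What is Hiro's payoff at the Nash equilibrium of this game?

Each unit j contributes comes back to j as 5.8 × (j's share), so j prefers to contribute only if that share exceeds 1/5.8 = 0.1724; otherwise keeping the unit dominates.
The shares above 0.1724 belong to Ben and Xia, contributing 48 each; the remaining 4 contribute 0. Total contributed: 96.
Hiro keeps 48 and receives 5.8 × 96 × 4/29 = 76.80 from the mitigation fund, for a payoff of 124.80.

124.80 billion dollars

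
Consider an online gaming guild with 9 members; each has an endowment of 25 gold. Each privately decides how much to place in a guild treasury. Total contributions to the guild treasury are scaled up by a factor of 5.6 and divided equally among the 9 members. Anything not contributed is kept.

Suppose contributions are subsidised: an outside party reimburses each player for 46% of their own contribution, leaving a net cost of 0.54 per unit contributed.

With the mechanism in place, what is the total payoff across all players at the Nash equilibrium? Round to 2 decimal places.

1363.50 gold

Under the mechanism each unit contributed yields (5.6/9) / 0.54 = 1.1523 back to its contributor per unit of net cost, which exceeds 1, making full contribution the dominant choice for everyone.
At the Nash equilibrium everyone contributes 25. Group total payoff = 9 × (25 × 0.46 + 5.6 × 25) = 1363.50.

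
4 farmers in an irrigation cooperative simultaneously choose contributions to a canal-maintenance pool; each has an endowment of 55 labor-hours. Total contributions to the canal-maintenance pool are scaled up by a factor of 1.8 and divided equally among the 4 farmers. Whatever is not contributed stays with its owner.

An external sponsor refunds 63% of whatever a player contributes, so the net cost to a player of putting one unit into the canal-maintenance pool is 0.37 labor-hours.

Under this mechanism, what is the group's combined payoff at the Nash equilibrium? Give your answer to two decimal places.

534.60 labor-hours

Under the mechanism each unit contributed yields (1.8/4) / 0.37 = 1.2162 back to its contributor per unit of net cost, which exceeds 1, making full contribution the dominant choice for everyone.
So the Nash equilibrium is full contribution by all 4; the group earns 4 × (55 × 0.63 + 1.8 × 55) = 534.60.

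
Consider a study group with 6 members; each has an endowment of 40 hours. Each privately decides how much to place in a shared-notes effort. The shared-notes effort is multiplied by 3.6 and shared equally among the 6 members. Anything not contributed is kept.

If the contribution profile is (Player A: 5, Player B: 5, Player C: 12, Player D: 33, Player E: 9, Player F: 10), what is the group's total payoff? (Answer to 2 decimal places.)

Total contributed: 5 + 5 + 12 + 33 + 9 + 10 = 74; total kept: 6 × 40 − 74 = 166.
The shared-notes effort pays out 3.6 × 74 = 266.40 in aggregate.
Group total = 166 + 266.40 = 432.40.

432.40 hours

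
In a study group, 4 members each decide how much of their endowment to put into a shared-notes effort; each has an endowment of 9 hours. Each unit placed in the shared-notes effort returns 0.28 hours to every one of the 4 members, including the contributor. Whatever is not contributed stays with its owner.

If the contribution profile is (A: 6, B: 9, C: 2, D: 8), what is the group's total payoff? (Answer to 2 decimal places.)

39.00 hours

Total contributed: 6 + 9 + 2 + 8 = 25; total kept: 4 × 9 − 25 = 11.
The shared-notes effort pays out 0.28 × 4 × 25 = 28.00 in aggregate.
Group total = 11 + 28.00 = 39.00.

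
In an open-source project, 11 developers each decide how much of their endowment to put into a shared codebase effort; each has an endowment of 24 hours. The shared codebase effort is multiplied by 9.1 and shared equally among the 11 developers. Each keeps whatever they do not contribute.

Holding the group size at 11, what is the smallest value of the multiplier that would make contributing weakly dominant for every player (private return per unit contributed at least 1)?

11

A contributed unit returns (multiplier)/11 to its contributor.
This reaches 1 exactly when the multiplier is 11.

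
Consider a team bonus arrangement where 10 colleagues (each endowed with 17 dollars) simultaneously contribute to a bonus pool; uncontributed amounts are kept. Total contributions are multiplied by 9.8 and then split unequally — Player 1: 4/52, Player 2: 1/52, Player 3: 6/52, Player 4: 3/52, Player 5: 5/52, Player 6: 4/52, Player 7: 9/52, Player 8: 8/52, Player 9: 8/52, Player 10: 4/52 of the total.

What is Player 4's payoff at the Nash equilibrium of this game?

A player with share s gets back 9.8·s per unit contributed, so full contribution is dominant for anyone with s > 1/9.8 = 0.1020 and zero contribution is dominant for anyone below.
Player 3, Player 7, Player 8 and Player 9 are above the threshold, contributing 17 each; the remaining 6 contribute 0. Total contributed: 68.
Player 4 keeps 17 and receives 9.8 × 68 × 3/52 = 38.45 from the bonus pool, for a payoff of 55.45.

55.45 dollars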